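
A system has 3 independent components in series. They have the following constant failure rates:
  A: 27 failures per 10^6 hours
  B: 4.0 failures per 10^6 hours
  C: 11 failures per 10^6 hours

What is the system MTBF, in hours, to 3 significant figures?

Series of exponential components: λ_sys = Σ λ_i
λ_sys = 0.000027 + 0.0000040 + 0.000011 = 4.2000e-05 /h
MTBF = 1 / λ_sys = 23800 h

23800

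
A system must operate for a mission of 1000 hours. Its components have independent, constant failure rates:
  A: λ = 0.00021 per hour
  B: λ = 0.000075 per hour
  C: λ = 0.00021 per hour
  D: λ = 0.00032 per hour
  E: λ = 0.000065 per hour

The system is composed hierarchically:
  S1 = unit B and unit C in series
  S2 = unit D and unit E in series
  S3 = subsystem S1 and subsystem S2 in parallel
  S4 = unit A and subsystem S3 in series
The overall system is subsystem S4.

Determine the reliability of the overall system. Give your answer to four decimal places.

0.7464

R(A) = exp(−0.00021 × 1000) = 0.810584
R(B) = exp(−0.000075 × 1000) = 0.927743
R(C) = exp(−0.00021 × 1000) = 0.810584
R(D) = exp(−0.00032 × 1000) = 0.726149
R(E) = exp(−0.000065 × 1000) = 0.937067
Series (B and C): 0.927743 × 0.810584 = 0.752014
Series (D and E): 0.726149 × 0.937067 = 0.680450
Parallel ([0.752014] and [0.680450]): 1 − (1 − 0.752014)(1 − 0.680450) = 0.920756
Series (A and [0.920756]): 0.810584 × 0.920756 = 0.7464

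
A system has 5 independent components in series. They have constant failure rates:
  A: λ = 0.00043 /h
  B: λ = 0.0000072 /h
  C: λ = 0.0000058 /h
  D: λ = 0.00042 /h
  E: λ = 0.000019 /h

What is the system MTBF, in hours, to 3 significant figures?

Series of exponential components: λ_sys = Σ λ_i
λ_sys = 0.00043 + 0.0000072 + 0.0000058 + 0.00042 + 0.000019 = 8.8200e-04 /h
MTBF = 1 / λ_sys = 1130 h

1130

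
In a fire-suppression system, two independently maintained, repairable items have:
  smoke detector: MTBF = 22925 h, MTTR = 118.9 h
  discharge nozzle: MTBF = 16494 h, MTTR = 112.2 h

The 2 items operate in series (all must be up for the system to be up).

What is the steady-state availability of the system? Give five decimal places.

A(smoke detector) = MTBF/(MTBF+MTTR) = 22925/(22925+118.9) = 0.994840
A(discharge nozzle) = MTBF/(MTBF+MTTR) = 16494/(16494+112.2) = 0.993243
Series availability: 0.994840 × 0.993243 = 0.98812

0.98812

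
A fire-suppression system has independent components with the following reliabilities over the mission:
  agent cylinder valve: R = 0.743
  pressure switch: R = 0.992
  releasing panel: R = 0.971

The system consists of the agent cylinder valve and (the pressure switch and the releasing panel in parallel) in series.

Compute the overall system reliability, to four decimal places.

0.7428

Parallel (pressure switch and releasing panel): 1 − (1 − 0.992000)(1 − 0.971000) = 0.999768
Series (agent cylinder valve and [0.999768]): 0.743000 × 0.999768 = 0.7428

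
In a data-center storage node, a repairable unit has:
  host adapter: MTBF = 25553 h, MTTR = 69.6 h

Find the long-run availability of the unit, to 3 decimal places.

0.997

A(host adapter) = MTBF/(MTBF+MTTR) = 25553/(25553+69.6) = 0.997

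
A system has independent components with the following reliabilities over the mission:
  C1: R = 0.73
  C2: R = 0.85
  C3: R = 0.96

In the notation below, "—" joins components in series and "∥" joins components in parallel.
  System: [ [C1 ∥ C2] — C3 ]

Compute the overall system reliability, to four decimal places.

Parallel (C1 and C2): 1 − (1 − 0.730000)(1 − 0.850000) = 0.959500
Series ([0.959500] and C3): 0.959500 × 0.960000 = 0.9211

0.9211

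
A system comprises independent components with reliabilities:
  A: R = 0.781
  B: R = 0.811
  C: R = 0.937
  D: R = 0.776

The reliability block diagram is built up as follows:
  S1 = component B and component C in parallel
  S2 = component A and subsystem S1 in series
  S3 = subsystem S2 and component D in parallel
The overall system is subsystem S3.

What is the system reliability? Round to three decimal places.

0.949

Parallel (B and C): 1 − (1 − 0.81100)(1 − 0.93700) = 0.98809
Series (A and [0.98809]): 0.78100 × 0.98809 = 0.77170
Parallel ([0.77170] and D): 1 − (1 − 0.77170)(1 − 0.77600) = 0.949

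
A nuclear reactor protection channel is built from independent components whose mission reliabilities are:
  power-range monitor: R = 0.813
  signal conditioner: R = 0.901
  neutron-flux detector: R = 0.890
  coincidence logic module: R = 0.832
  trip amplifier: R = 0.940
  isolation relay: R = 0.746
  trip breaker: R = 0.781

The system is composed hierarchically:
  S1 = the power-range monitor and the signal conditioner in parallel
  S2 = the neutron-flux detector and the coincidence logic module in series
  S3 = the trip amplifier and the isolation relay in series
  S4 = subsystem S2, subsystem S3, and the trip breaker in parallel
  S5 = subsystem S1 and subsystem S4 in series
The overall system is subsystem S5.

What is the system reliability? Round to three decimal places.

Parallel (power-range monitor and signal conditioner): 1 − (1 − 0.81300)(1 − 0.90100) = 0.98149
Series (neutron-flux detector and coincidence logic module): 0.89000 × 0.83200 = 0.74048
Series (trip amplifier and isolation relay): 0.94000 × 0.74600 = 0.70124
Parallel ([0.74048], [0.70124], and trip breaker): 1 − (1 − 0.74048)(1 − 0.70124)(1 − 0.78100) = 0.98302
Series ([0.98149] and [0.98302]): 0.98149 × 0.98302 = 0.965

0.965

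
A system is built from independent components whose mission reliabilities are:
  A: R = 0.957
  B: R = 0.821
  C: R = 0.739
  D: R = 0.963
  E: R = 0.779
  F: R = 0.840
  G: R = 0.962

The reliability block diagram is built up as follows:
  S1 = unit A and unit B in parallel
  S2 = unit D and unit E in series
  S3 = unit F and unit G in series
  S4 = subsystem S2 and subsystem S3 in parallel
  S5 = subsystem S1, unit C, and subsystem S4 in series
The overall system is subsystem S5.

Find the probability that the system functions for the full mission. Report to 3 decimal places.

0.698

Parallel (A and B): 1 − (1 − 0.95700)(1 − 0.82100) = 0.99230
Series (D and E): 0.96300 × 0.77900 = 0.75018
Series (F and G): 0.84000 × 0.96200 = 0.80808
Parallel ([0.75018] and [0.80808]): 1 − (1 − 0.75018)(1 − 0.80808) = 0.95205
Series ([0.99230], C, and [0.95205]): 0.99230 × 0.73900 × 0.95205 = 0.698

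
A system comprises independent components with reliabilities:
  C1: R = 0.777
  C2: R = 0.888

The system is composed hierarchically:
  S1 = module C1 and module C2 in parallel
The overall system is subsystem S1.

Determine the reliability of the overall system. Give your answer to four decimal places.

Parallel (C1 and C2): 1 − (1 − 0.777000)(1 − 0.888000) = 0.9750

0.9750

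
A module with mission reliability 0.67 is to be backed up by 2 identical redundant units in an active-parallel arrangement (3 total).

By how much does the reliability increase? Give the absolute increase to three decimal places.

R_before = 0.67
R_after = 1 − (1 − 0.67)^3 = 0.964
ΔR = 0.964 − 0.67 = 0.294

0.294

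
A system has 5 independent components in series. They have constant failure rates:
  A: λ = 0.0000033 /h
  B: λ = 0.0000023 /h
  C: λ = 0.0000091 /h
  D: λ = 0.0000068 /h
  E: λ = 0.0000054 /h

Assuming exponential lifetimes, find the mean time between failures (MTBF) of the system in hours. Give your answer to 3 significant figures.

37200

Series of exponential components: λ_sys = Σ λ_i
λ_sys = 0.0000033 + 0.0000023 + 0.0000091 + 0.0000068 + 0.0000054 = 2.6900e-05 /h
MTBF = 1 / λ_sys = 37200 h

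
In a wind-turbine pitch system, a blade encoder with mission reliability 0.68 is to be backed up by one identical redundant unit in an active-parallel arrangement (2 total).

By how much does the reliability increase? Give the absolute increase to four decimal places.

R_before = 0.68
R_after = 1 − (1 − 0.68)^2 = 0.8976
ΔR = 0.8976 − 0.68 = 0.2176

0.2176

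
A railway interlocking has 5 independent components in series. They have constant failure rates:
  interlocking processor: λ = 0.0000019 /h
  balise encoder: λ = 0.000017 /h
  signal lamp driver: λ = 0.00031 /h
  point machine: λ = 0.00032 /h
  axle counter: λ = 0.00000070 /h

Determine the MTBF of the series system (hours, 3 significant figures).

1540

Series of exponential components: λ_sys = Σ λ_i
λ_sys = 0.0000019 + 0.000017 + 0.00031 + 0.00032 + 0.00000070 = 6.4960e-04 /h
MTBF = 1 / λ_sys = 1540 h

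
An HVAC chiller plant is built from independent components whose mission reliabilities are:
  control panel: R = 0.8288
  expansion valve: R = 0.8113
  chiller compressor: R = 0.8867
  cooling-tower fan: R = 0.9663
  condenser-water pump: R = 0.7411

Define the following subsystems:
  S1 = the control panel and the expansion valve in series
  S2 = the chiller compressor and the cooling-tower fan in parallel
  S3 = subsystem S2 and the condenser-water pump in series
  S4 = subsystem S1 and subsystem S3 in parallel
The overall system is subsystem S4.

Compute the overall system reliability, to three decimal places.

0.914

Series (control panel and expansion valve): 0.82880 × 0.81130 = 0.67241
Parallel (chiller compressor and cooling-tower fan): 1 − (1 − 0.88670)(1 − 0.96630) = 0.99618
Series ([0.99618] and condenser-water pump): 0.99618 × 0.74110 = 0.73827
Parallel ([0.67241] and [0.73827]): 1 − (1 − 0.67241)(1 − 0.73827) = 0.914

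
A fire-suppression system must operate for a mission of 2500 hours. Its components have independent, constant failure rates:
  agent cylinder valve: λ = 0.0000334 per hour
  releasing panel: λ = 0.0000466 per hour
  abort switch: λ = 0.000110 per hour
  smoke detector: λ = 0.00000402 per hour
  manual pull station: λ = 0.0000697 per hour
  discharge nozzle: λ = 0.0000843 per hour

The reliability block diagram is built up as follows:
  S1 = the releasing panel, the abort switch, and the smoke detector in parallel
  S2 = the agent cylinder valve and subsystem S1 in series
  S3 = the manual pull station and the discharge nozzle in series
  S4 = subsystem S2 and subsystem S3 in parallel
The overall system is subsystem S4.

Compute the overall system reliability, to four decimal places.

R(agent cylinder valve) = exp(−0.0000334 × 2500) = 0.919891
R(releasing panel) = exp(−0.0000466 × 2500) = 0.890030
R(abort switch) = exp(−0.000110 × 2500) = 0.759572
R(smoke detector) = exp(−0.00000402 × 2500) = 0.990000
R(manual pull station) = exp(−0.0000697 × 2500) = 0.840087
R(discharge nozzle) = exp(−0.0000843 × 2500) = 0.809977
Parallel (releasing panel, abort switch, and smoke detector): 1 − (1 − 0.890030)(1 − 0.759572)(1 − 0.990000) = 0.999736
Series (agent cylinder valve and [0.999736]): 0.919891 × 0.999736 = 0.919648
Series (manual pull station and discharge nozzle): 0.840087 × 0.809977 = 0.680451
Parallel ([0.919648] and [0.680451]): 1 − (1 − 0.919648)(1 − 0.680451) = 0.9743

0.9743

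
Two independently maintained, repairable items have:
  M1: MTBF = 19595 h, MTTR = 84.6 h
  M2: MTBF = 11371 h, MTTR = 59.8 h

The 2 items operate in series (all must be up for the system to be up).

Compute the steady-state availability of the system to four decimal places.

0.9905

A(M1) = MTBF/(MTBF+MTTR) = 19595/(19595+84.6) = 0.995701
A(M2) = MTBF/(MTBF+MTTR) = 11371/(11371+59.8) = 0.994769
Series availability: 0.995701 × 0.994769 = 0.9905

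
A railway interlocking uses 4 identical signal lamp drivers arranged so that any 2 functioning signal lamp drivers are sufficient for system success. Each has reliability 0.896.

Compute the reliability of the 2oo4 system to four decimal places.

R = Σ_{i=2}^{4} C(4,i) p^i (1−p)^{4−i} with p = 0.896
C(4,2)·0.896^2·0.104^2 = 0.052100
C(4,3)·0.896^3·0.104^1 = 0.299238
C(4,4)·0.896^4·0.104^0 = 0.644514
Sum = 0.9959

0.9959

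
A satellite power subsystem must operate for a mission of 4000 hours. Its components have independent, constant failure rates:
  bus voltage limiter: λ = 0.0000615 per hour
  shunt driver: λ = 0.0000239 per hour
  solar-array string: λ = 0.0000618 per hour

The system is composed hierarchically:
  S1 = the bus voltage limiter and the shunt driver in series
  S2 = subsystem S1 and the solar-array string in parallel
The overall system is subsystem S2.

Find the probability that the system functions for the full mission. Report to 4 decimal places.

0.9366

R(bus voltage limiter) = exp(−0.0000615 × 4000) = 0.781922
R(shunt driver) = exp(−0.0000239 × 4000) = 0.908827
R(solar-array string) = exp(−0.0000618 × 4000) = 0.780984
Series (bus voltage limiter and shunt driver): 0.781922 × 0.908827 = 0.710632
Parallel ([0.710632] and solar-array string): 1 − (1 − 0.710632)(1 − 0.780984) = 0.9366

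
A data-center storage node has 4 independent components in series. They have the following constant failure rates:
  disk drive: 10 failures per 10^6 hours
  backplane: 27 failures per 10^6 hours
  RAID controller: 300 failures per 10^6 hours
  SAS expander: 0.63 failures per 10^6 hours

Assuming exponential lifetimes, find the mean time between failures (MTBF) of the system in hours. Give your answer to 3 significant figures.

2960

Series of exponential components: λ_sys = Σ λ_i
λ_sys = 0.000010 + 0.000027 + 0.00030 + 0.00000063 = 3.3763e-04 /h
MTBF = 1 / λ_sys = 2960 h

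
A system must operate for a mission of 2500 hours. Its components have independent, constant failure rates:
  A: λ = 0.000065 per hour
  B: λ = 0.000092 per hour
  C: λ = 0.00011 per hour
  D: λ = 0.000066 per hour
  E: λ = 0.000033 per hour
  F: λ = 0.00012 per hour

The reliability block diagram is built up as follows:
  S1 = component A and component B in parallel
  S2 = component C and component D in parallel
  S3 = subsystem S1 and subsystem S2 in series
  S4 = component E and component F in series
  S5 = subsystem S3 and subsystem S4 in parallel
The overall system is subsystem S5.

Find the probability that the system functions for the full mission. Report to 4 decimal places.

0.9789

R(A) = exp(−0.000065 × 2500) = 0.850016
R(B) = exp(−0.000092 × 2500) = 0.794534
R(C) = exp(−0.00011 × 2500) = 0.759572
R(D) = exp(−0.000066 × 2500) = 0.847894
R(E) = exp(−0.000033 × 2500) = 0.920811
R(F) = exp(−0.00012 × 2500) = 0.740818
Parallel (A and B): 1 − (1 − 0.850016)(1 − 0.794534) = 0.969183
Parallel (C and D): 1 − (1 − 0.759572)(1 − 0.847894) = 0.963429
Series ([0.969183] and [0.963429]): 0.969183 × 0.963429 = 0.933739
Series (E and F): 0.920811 × 0.740818 = 0.682153
Parallel ([0.933739] and [0.682153]): 1 − (1 − 0.933739)(1 − 0.682153) = 0.9789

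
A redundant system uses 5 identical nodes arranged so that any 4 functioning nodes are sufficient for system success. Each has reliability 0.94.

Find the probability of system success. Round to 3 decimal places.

0.968

R = Σ_{i=4}^{5} C(5,i) p^i (1−p)^{5−i} with p = 0.94
C(5,4)·0.94^4·0.06^1 = 0.23422
C(5,5)·0.94^5·0.06^0 = 0.73390
Sum = 0.968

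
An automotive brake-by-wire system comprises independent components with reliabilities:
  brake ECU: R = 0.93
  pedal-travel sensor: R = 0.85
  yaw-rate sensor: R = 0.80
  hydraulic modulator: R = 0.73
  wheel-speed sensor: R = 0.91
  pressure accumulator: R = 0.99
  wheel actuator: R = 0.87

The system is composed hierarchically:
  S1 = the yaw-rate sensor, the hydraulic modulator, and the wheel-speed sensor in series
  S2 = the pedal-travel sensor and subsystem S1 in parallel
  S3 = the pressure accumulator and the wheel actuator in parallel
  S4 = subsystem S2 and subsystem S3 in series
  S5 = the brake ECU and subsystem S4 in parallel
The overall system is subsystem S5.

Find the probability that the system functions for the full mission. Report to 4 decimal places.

Series (yaw-rate sensor, hydraulic modulator, and wheel-speed sensor): 0.800000 × 0.730000 × 0.910000 = 0.531440
Parallel (pedal-travel sensor and [0.531440]): 1 − (1 − 0.850000)(1 − 0.531440) = 0.929716
Parallel (pressure accumulator and wheel actuator): 1 − (1 − 0.990000)(1 − 0.870000) = 0.998700
Series ([0.929716] and [0.998700]): 0.929716 × 0.998700 = 0.928507
Parallel (brake ECU and [0.928507]): 1 − (1 − 0.930000)(1 − 0.928507) = 0.9950

0.9950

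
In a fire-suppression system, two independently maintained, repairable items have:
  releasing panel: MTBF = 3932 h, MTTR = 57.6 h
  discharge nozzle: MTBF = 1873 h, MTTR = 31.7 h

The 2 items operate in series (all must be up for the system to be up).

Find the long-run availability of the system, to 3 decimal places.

A(releasing panel) = MTBF/(MTBF+MTTR) = 3932/(3932+57.6) = 0.985562
A(discharge nozzle) = MTBF/(MTBF+MTTR) = 1873/(1873+31.7) = 0.983357
Series availability: 0.985562 × 0.983357 = 0.969

0.969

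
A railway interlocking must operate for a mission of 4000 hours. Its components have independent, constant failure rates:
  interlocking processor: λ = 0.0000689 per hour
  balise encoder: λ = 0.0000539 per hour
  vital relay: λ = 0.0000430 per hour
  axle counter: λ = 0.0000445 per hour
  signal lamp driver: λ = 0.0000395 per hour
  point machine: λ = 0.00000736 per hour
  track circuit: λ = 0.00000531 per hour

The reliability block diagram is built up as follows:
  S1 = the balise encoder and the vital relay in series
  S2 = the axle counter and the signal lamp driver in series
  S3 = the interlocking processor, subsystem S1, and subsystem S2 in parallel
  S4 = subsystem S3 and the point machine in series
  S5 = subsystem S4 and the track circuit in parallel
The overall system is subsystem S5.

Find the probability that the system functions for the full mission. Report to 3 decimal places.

R(interlocking processor) = exp(−0.0000689 × 4000) = 0.75912
R(balise encoder) = exp(−0.0000539 × 4000) = 0.80606
R(vital relay) = exp(−0.0000430 × 4000) = 0.84198
R(axle counter) = exp(−0.0000445 × 4000) = 0.83694
R(signal lamp driver) = exp(−0.0000395 × 4000) = 0.85385
R(point machine) = exp(−0.00000736 × 4000) = 0.97099
R(track circuit) = exp(−0.00000531 × 4000) = 0.97898
Series (balise encoder and vital relay): 0.80606 × 0.84198 = 0.67869
Series (axle counter and signal lamp driver): 0.83694 × 0.85385 = 0.71462
Parallel (interlocking processor, [0.67869], and [0.71462]): 1 − (1 − 0.75912)(1 − 0.67869)(1 − 0.71462) = 0.97791
Series ([0.97791] and point machine): 0.97791 × 0.97099 = 0.94954
Parallel ([0.94954] and track circuit): 1 − (1 − 0.94954)(1 − 0.97898) = 0.999

0.999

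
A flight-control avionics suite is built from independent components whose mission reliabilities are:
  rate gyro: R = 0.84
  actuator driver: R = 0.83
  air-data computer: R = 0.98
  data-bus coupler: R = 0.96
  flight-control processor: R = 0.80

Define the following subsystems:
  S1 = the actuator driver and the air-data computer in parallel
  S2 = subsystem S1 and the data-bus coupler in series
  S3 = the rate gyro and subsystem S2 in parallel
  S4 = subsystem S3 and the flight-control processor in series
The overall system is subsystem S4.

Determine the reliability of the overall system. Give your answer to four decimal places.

0.7945

Parallel (actuator driver and air-data computer): 1 − (1 − 0.830000)(1 − 0.980000) = 0.996600
Series ([0.996600] and data-bus coupler): 0.996600 × 0.960000 = 0.956736
Parallel (rate gyro and [0.956736]): 1 − (1 − 0.840000)(1 − 0.956736) = 0.993078
Series ([0.993078] and flight-control processor): 0.993078 × 0.800000 = 0.7945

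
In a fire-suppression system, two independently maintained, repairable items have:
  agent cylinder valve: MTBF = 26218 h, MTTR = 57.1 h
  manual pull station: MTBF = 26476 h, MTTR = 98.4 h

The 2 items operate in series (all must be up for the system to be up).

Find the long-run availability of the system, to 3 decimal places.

A(agent cylinder valve) = MTBF/(MTBF+MTTR) = 26218/(26218+57.1) = 0.997827
A(manual pull station) = MTBF/(MTBF+MTTR) = 26476/(26476+98.4) = 0.996297
Series availability: 0.997827 × 0.996297 = 0.994

0.994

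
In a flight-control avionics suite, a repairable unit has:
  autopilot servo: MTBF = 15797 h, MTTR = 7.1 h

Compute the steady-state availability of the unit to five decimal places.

A(autopilot servo) = MTBF/(MTBF+MTTR) = 15797/(15797+7.1) = 0.99955

0.99955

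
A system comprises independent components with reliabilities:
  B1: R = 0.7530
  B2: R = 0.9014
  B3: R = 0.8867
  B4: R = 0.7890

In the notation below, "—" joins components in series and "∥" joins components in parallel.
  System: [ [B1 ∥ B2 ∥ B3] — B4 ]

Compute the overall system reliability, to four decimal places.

Parallel (B1, B2, and B3): 1 − (1 − 0.753000)(1 − 0.901400)(1 − 0.886700) = 0.997241
Series ([0.997241] and B4): 0.997241 × 0.789000 = 0.7868

0.7868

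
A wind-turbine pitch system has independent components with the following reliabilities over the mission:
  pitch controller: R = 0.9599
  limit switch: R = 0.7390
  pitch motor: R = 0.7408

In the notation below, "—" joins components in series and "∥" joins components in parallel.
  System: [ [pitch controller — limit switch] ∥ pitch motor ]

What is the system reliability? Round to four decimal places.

Series (pitch controller and limit switch): 0.959900 × 0.739000 = 0.709366
Parallel ([0.709366] and pitch motor): 1 − (1 − 0.709366)(1 − 0.740800) = 0.9247

0.9247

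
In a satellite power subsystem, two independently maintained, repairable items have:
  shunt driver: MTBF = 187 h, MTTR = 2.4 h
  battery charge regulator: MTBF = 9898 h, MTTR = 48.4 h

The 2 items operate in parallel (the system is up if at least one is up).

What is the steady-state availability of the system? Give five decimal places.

A(shunt driver) = MTBF/(MTBF+MTTR) = 187/(187+2.4) = 0.987328
A(battery charge regulator) = MTBF/(MTBF+MTTR) = 9898/(9898+48.4) = 0.995134
Parallel availability: 1 − (1 − 0.987328)(1 − 0.995134) = 0.99994

0.99994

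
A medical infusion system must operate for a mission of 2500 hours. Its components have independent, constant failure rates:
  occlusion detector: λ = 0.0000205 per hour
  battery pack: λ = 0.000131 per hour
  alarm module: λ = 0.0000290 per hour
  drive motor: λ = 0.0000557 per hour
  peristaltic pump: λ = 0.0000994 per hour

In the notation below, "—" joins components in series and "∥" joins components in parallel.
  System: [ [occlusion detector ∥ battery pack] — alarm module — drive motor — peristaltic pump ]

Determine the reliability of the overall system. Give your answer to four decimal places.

0.6223

R(occlusion detector) = exp(−0.0000205 × 2500) = 0.950041
R(battery pack) = exp(−0.000131 × 2500) = 0.720723
R(alarm module) = exp(−0.0000290 × 2500) = 0.930066
R(drive motor) = exp(−0.0000557 × 2500) = 0.870010
R(peristaltic pump) = exp(−0.0000994 × 2500) = 0.779970
Parallel (occlusion detector and battery pack): 1 − (1 − 0.950041)(1 − 0.720723) = 0.986048
Series ([0.986048], alarm module, drive motor, and peristaltic pump): 0.986048 × 0.930066 × 0.870010 × 0.779970 = 0.6223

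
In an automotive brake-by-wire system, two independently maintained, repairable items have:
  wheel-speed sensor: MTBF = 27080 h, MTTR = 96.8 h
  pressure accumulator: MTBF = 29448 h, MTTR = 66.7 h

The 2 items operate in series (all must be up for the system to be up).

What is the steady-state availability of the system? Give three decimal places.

A(wheel-speed sensor) = MTBF/(MTBF+MTTR) = 27080/(27080+96.8) = 0.996438
A(pressure accumulator) = MTBF/(MTBF+MTTR) = 29448/(29448+66.7) = 0.997740
Series availability: 0.996438 × 0.997740 = 0.994

0.994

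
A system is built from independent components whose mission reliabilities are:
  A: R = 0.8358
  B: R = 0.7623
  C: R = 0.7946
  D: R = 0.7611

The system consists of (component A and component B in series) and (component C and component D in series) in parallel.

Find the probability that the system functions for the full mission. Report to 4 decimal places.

0.8566

Series (A and B): 0.835800 × 0.762300 = 0.637130
Series (C and D): 0.794600 × 0.761100 = 0.604770
Parallel ([0.637130] and [0.604770]): 1 − (1 − 0.637130)(1 − 0.604770) = 0.8566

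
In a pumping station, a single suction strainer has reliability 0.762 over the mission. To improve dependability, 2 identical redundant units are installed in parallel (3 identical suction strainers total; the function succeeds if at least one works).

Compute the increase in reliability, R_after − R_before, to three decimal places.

0.225

R_before = 0.762
R_after = 1 − (1 − 0.762)^3 = 0.987
ΔR = 0.987 − 0.762 = 0.225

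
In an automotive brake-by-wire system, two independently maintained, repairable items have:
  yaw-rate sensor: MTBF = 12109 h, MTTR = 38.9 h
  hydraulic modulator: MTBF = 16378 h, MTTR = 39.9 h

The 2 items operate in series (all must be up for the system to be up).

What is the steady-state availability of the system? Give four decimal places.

A(yaw-rate sensor) = MTBF/(MTBF+MTTR) = 12109/(12109+38.9) = 0.996798
A(hydraulic modulator) = MTBF/(MTBF+MTTR) = 16378/(16378+39.9) = 0.997570
Series availability: 0.996798 × 0.997570 = 0.9944

0.9944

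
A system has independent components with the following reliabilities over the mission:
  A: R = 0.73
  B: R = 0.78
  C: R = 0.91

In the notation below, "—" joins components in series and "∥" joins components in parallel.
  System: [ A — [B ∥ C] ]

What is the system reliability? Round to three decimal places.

0.716

Parallel (B and C): 1 − (1 − 0.78000)(1 − 0.91000) = 0.98020
Series (A and [0.98020]): 0.73000 × 0.98020 = 0.716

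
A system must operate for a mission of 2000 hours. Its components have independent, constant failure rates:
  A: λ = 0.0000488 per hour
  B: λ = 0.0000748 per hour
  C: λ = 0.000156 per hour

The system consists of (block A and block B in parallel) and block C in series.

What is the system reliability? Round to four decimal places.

0.7225

R(A) = exp(−0.0000488 × 2000) = 0.907012
R(B) = exp(−0.0000748 × 2000) = 0.861052
R(C) = exp(−0.000156 × 2000) = 0.731982
Parallel (A and B): 1 − (1 − 0.907012)(1 − 0.861052) = 0.987080
Series ([0.987080] and C): 0.987080 × 0.731982 = 0.7225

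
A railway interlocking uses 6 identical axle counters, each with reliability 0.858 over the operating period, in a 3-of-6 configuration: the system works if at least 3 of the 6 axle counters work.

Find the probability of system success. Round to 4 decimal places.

R = Σ_{i=3}^{6} C(6,i) p^i (1−p)^{6−i} with p = 0.858
C(6,3)·0.858^3·0.142^3 = 0.036171
C(6,4)·0.858^4·0.142^2 = 0.163914
C(6,5)·0.858^5·0.142^1 = 0.396165
C(6,6)·0.858^6·0.142^0 = 0.398955
Sum = 0.9952

0.9952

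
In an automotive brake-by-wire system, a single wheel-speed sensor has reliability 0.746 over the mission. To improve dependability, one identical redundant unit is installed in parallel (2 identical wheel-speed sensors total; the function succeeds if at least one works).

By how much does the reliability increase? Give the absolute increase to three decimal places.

0.189

R_before = 0.746
R_after = 1 − (1 − 0.746)^2 = 0.935
ΔR = 0.935 − 0.746 = 0.189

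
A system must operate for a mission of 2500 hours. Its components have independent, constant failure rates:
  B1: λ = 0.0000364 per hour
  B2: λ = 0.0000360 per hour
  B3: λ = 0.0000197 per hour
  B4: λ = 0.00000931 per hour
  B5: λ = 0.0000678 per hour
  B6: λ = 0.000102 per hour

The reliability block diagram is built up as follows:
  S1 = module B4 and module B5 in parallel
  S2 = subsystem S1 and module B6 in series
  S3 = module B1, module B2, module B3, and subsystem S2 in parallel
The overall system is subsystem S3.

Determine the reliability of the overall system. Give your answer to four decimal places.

R(B1) = exp(−0.0000364 × 2500) = 0.913018
R(B2) = exp(−0.0000360 × 2500) = 0.913931
R(B3) = exp(−0.0000197 × 2500) = 0.951943
R(B4) = exp(−0.00000931 × 2500) = 0.976994
R(B5) = exp(−0.0000678 × 2500) = 0.844087
R(B6) = exp(−0.000102 × 2500) = 0.774916
Parallel (B4 and B5): 1 − (1 − 0.976994)(1 − 0.844087) = 0.996413
Series ([0.996413] and B6): 0.996413 × 0.774916 = 0.772136
Parallel (B1, B2, B3, and [0.772136]): 1 − (1 − 0.913018)(1 − 0.913931)(1 − 0.951943)(1 − 0.772136) = 0.9999

0.9999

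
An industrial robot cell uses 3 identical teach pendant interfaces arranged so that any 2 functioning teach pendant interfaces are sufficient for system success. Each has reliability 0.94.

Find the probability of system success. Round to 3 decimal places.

R = Σ_{i=2}^{3} C(3,i) p^i (1−p)^{3−i} with p = 0.94
C(3,2)·0.94^2·0.06^1 = 0.15905
C(3,3)·0.94^3·0.06^0 = 0.83058
Sum = 0.990

0.990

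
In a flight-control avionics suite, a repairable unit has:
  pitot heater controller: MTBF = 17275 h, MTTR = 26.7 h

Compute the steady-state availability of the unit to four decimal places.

A(pitot heater controller) = MTBF/(MTBF+MTTR) = 17275/(17275+26.7) = 0.9985

0.9985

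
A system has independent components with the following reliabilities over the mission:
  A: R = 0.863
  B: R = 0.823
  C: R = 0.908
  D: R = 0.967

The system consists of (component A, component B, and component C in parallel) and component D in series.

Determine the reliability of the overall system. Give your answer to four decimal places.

Parallel (A, B, and C): 1 − (1 − 0.863000)(1 − 0.823000)(1 − 0.908000) = 0.997769
Series ([0.997769] and D): 0.997769 × 0.967000 = 0.9648

0.9648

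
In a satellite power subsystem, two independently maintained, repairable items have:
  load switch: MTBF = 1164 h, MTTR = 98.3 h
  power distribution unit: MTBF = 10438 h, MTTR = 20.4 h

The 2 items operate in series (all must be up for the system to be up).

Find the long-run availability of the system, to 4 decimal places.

0.9203

A(load switch) = MTBF/(MTBF+MTTR) = 1164/(1164+98.3) = 0.922126
A(power distribution unit) = MTBF/(MTBF+MTTR) = 10438/(10438+20.4) = 0.998049
Series availability: 0.922126 × 0.998049 = 0.9203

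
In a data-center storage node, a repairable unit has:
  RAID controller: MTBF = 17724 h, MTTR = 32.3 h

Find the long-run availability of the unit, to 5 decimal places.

0.99818

A(RAID controller) = MTBF/(MTBF+MTTR) = 17724/(17724+32.3) = 0.99818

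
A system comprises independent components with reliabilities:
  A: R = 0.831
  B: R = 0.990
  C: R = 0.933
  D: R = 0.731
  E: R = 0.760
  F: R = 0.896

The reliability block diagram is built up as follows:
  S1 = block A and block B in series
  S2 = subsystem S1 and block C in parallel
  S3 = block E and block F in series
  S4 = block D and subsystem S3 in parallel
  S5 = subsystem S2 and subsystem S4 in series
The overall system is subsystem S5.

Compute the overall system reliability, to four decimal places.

0.9033

Series (A and B): 0.831000 × 0.990000 = 0.822690
Parallel ([0.822690] and C): 1 − (1 − 0.822690)(1 − 0.933000) = 0.988120
Series (E and F): 0.760000 × 0.896000 = 0.680960
Parallel (D and [0.680960]): 1 − (1 − 0.731000)(1 − 0.680960) = 0.914178
Series ([0.988120] and [0.914178]): 0.988120 × 0.914178 = 0.9033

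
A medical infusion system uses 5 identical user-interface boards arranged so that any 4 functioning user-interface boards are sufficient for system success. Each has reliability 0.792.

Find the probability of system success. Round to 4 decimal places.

R = Σ_{i=4}^{5} C(5,i) p^i (1−p)^{5−i} with p = 0.792
C(5,4)·0.792^4·0.208^1 = 0.409199
C(5,5)·0.792^5·0.208^0 = 0.311620
Sum = 0.7208

0.7208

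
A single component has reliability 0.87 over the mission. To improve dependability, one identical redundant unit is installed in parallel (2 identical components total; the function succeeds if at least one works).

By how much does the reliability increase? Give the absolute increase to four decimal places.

0.1131

R_before = 0.87
R_after = 1 − (1 − 0.87)^2 = 0.9831
ΔR = 0.9831 − 0.87 = 0.1131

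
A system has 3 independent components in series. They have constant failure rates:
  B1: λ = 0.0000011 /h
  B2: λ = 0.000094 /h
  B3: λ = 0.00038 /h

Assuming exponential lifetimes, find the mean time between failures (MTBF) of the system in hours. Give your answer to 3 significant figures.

Series of exponential components: λ_sys = Σ λ_i
λ_sys = 0.0000011 + 0.000094 + 0.00038 = 4.7510e-04 /h
MTBF = 1 / λ_sys = 2100 h

2100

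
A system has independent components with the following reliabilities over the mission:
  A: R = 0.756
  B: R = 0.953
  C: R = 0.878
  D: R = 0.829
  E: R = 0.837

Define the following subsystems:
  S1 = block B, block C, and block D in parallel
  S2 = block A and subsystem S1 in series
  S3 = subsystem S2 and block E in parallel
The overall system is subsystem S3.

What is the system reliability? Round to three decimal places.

0.960

Parallel (B, C, and D): 1 − (1 − 0.95300)(1 − 0.87800)(1 − 0.82900) = 0.99902
Series (A and [0.99902]): 0.75600 × 0.99902 = 0.75526
Parallel ([0.75526] and E): 1 − (1 − 0.75526)(1 − 0.83700) = 0.960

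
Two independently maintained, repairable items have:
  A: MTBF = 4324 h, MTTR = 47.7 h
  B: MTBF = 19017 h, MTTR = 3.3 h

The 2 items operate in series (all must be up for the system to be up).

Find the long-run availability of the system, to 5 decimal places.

A(A) = MTBF/(MTBF+MTTR) = 4324/(4324+47.7) = 0.989089
A(B) = MTBF/(MTBF+MTTR) = 19017/(19017+3.3) = 0.999827
Series availability: 0.989089 × 0.999827 = 0.98892

0.98892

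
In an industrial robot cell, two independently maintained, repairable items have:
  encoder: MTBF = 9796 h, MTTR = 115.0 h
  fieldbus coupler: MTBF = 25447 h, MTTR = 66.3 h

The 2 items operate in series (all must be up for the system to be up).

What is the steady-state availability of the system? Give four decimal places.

0.9858

A(encoder) = MTBF/(MTBF+MTTR) = 9796/(9796+115.0) = 0.988397
A(fieldbus coupler) = MTBF/(MTBF+MTTR) = 25447/(25447+66.3) = 0.997401
Series availability: 0.988397 × 0.997401 = 0.9858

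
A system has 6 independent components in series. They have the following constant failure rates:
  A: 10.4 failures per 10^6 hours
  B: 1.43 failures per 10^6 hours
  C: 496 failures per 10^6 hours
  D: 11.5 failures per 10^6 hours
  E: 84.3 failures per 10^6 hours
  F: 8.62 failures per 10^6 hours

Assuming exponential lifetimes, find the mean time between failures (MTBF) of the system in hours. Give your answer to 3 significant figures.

1630

Series of exponential components: λ_sys = Σ λ_i
λ_sys = 0.0000104 + 0.00000143 + 0.000496 + 0.0000115 + 0.0000843 + 0.00000862 = 6.1225e-04 /h
MTBF = 1 / λ_sys = 1630 h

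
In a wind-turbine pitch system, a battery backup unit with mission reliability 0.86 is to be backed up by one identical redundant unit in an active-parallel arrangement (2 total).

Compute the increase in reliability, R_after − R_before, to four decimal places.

0.1204

R_before = 0.86
R_after = 1 − (1 − 0.86)^2 = 0.9804
ΔR = 0.9804 − 0.86 = 0.1204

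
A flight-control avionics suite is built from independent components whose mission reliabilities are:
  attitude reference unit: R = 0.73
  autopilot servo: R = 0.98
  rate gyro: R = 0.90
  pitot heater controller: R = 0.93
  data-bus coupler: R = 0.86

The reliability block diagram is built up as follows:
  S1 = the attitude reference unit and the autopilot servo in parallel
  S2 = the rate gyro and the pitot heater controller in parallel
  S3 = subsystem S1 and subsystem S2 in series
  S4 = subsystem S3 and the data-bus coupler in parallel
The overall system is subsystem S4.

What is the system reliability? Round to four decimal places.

Parallel (attitude reference unit and autopilot servo): 1 − (1 − 0.730000)(1 − 0.980000) = 0.994600
Parallel (rate gyro and pitot heater controller): 1 − (1 − 0.900000)(1 − 0.930000) = 0.993000
Series ([0.994600] and [0.993000]): 0.994600 × 0.993000 = 0.987638
Parallel ([0.987638] and data-bus coupler): 1 − (1 − 0.987638)(1 − 0.860000) = 0.9983

0.9983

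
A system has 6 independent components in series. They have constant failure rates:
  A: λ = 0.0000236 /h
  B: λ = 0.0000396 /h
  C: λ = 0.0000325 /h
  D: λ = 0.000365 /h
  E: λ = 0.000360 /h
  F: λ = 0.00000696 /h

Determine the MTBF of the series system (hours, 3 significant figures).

Series of exponential components: λ_sys = Σ λ_i
λ_sys = 0.0000236 + 0.0000396 + 0.0000325 + 0.000365 + 0.000360 + 0.00000696 = 8.2766e-04 /h
MTBF = 1 / λ_sys = 1210 h

1210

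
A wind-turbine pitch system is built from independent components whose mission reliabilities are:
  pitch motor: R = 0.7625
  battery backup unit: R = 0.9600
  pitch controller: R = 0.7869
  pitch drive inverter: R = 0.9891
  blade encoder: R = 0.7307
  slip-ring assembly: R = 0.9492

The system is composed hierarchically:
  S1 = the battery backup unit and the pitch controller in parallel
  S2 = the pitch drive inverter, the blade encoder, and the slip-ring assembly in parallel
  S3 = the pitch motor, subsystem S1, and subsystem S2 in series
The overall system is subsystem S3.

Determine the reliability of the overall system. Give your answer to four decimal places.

0.7559

Parallel (battery backup unit and pitch controller): 1 − (1 − 0.960000)(1 − 0.786900) = 0.991476
Parallel (pitch drive inverter, blade encoder, and slip-ring assembly): 1 − (1 − 0.989100)(1 − 0.730700)(1 − 0.949200) = 0.999851
Series (pitch motor, [0.991476], and [0.999851]): 0.762500 × 0.991476 × 0.999851 = 0.7559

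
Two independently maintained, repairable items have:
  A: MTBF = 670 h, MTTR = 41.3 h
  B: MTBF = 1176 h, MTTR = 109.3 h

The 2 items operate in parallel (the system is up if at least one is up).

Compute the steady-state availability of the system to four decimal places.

A(A) = MTBF/(MTBF+MTTR) = 670/(670+41.3) = 0.941937
A(B) = MTBF/(MTBF+MTTR) = 1176/(1176+109.3) = 0.914961
Parallel availability: 1 − (1 − 0.941937)(1 − 0.914961) = 0.9951

0.9951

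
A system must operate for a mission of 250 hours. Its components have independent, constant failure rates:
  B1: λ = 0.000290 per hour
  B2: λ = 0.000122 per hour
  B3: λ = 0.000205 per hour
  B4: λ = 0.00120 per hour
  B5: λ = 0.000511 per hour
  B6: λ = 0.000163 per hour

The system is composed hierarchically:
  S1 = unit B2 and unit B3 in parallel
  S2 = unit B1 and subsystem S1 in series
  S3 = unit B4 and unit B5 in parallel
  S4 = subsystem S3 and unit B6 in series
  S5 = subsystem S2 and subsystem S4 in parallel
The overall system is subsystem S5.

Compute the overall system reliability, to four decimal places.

0.9950

R(B1) = exp(−0.000290 × 250) = 0.930066
R(B2) = exp(−0.000122 × 250) = 0.969960
R(B3) = exp(−0.000205 × 250) = 0.950041
R(B4) = exp(−0.00120 × 250) = 0.740818
R(B5) = exp(−0.000511 × 250) = 0.880073
R(B6) = exp(−0.000163 × 250) = 0.960069
Parallel (B2 and B3): 1 − (1 − 0.969960)(1 − 0.950041) = 0.998499
Series (B1 and [0.998499]): 0.930066 × 0.998499 = 0.928670
Parallel (B4 and B5): 1 − (1 − 0.740818)(1 − 0.880073) = 0.968917
Series ([0.968917] and B6): 0.968917 × 0.960069 = 0.930227
Parallel ([0.928670] and [0.930227]): 1 − (1 − 0.928670)(1 − 0.930227) = 0.9950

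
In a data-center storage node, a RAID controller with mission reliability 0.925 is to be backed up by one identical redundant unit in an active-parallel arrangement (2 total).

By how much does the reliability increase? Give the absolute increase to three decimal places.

0.069

R_before = 0.925
R_after = 1 − (1 − 0.925)^2 = 0.994
ΔR = 0.994 − 0.925 = 0.069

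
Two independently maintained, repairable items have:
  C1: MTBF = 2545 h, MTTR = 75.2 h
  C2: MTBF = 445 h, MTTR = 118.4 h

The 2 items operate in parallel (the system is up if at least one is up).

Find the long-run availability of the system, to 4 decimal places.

A(C1) = MTBF/(MTBF+MTTR) = 2545/(2545+75.2) = 0.971300
A(C2) = MTBF/(MTBF+MTTR) = 445/(445+118.4) = 0.789847
Parallel availability: 1 − (1 − 0.971300)(1 − 0.789847) = 0.9940

0.9940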